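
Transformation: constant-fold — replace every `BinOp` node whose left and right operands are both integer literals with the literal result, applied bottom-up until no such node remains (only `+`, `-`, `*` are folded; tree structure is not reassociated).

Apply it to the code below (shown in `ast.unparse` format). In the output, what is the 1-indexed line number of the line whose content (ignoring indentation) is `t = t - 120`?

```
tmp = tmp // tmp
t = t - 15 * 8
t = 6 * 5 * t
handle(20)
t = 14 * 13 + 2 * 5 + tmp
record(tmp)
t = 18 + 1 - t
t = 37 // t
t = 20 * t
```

2

Transformed code:
tmp = tmp // tmp
t = t - 120
t = 30 * t
handle(20)
t = 192 + tmp
record(tmp)
t = 19 - t
t = 37 // t
t = 20 * t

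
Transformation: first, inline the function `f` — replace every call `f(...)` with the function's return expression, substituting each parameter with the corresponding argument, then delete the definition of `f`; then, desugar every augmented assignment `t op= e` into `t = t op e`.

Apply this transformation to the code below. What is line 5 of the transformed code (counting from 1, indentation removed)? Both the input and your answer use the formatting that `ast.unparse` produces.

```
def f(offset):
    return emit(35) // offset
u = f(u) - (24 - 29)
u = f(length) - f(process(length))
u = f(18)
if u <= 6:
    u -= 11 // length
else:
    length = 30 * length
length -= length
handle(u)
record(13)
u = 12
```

Transformed code:
u = emit(35) // u - (24 - 29)
u = emit(35) // length - emit(35) // process(length)
u = emit(35) // 18
if u <= 6:
    u = u - 11 // length
else:
    length = 30 * length
length = length - length
handle(u)
record(13)
u = 12

u = u - 11 // length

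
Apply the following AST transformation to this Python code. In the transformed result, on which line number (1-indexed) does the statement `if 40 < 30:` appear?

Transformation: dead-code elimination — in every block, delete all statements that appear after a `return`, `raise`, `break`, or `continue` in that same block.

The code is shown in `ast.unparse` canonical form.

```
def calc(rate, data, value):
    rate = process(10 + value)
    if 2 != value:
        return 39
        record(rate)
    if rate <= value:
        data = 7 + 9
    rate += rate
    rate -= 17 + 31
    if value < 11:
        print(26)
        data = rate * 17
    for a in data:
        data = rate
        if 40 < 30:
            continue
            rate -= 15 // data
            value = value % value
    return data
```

Transformed code:
def calc(rate, data, value):
    rate = process(10 + value)
    if 2 != value:
        return 39
    if rate <= value:
        data = 7 + 9
    rate += rate
    rate -= 17 + 31
    if value < 11:
        print(26)
        data = rate * 17
    for a in data:
        data = rate
        if 40 < 30:
            continue
    return data

14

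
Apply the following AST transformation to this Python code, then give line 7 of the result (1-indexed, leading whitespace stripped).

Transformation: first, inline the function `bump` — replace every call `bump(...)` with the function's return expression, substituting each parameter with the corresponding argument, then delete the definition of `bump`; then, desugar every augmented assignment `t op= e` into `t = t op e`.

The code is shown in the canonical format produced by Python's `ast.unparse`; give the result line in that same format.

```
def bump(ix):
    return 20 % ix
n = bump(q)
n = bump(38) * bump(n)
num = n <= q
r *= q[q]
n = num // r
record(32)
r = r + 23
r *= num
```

r = r + 23

Transformed code:
n = 20 % q
n = 20 % 38 * (20 % n)
num = n <= q
r = r * q[q]
n = num // r
record(32)
r = r + 23
r = r * num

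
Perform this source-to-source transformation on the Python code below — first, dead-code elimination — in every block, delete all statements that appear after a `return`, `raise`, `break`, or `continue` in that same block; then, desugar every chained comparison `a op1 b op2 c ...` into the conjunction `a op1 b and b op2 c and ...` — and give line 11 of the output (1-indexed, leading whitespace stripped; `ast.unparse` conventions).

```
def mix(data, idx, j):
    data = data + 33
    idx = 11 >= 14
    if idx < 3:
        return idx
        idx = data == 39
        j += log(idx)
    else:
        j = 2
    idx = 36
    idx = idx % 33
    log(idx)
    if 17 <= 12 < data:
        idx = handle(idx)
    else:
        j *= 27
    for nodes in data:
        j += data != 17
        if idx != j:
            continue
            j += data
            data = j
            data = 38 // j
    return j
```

if 17 <= 12 and 12 < data:

Transformed code:
def mix(data, idx, j):
    data = data + 33
    idx = 11 >= 14
    if idx < 3:
        return idx
    else:
        j = 2
    idx = 36
    idx = idx % 33
    log(idx)
    if 17 <= 12 and 12 < data:
        idx = handle(idx)
    else:
        j *= 27
    for nodes in data:
        j += data != 17
        if idx != j:
            continue
    return j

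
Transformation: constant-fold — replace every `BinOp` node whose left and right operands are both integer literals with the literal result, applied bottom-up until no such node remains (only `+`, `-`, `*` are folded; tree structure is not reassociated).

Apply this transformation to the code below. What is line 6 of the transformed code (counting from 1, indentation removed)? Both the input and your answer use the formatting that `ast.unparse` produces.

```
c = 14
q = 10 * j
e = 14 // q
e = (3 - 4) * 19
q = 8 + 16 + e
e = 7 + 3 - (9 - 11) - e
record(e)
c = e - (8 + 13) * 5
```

e = 12 - e

Transformed code:
c = 14
q = 10 * j
e = 14 // q
e = -19
q = 24 + e
e = 12 - e
record(e)
c = e - 105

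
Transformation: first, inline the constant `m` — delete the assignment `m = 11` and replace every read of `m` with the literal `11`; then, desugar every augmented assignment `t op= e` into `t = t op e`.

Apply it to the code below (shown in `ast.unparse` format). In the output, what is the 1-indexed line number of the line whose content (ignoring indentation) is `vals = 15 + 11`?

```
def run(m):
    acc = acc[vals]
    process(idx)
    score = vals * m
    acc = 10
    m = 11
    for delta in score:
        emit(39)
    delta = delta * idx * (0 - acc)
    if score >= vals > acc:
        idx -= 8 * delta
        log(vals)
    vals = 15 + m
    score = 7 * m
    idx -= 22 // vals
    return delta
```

12

Transformed code:
def run(m):
    acc = acc[vals]
    process(idx)
    score = vals * 11
    acc = 10
    for delta in score:
        emit(39)
    delta = delta * idx * (0 - acc)
    if score >= vals > acc:
        idx = idx - 8 * delta
        log(vals)
    vals = 15 + 11
    score = 7 * 11
    idx = idx - 22 // vals
    return delta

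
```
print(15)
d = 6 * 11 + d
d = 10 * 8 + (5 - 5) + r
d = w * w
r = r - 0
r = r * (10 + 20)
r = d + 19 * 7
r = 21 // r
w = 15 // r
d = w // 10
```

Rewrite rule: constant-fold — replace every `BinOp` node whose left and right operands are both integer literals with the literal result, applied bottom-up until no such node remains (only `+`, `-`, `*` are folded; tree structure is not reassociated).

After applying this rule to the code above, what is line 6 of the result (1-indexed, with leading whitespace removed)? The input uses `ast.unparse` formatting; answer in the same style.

Transformed code:
print(15)
d = 66 + d
d = 80 + r
d = w * w
r = r - 0
r = r * 30
r = d + 133
r = 21 // r
w = 15 // r
d = w // 10

r = r * 30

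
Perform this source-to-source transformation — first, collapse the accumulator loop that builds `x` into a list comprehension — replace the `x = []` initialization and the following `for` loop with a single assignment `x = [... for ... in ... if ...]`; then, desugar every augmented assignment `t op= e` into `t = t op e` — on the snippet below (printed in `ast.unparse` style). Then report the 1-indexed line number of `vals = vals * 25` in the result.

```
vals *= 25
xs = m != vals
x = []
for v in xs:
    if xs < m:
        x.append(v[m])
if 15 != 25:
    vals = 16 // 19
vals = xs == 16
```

1

Transformed code:
vals = vals * 25
xs = m != vals
x = [v[m] for v in xs if xs < m]
if 15 != 25:
    vals = 16 // 19
vals = xs == 16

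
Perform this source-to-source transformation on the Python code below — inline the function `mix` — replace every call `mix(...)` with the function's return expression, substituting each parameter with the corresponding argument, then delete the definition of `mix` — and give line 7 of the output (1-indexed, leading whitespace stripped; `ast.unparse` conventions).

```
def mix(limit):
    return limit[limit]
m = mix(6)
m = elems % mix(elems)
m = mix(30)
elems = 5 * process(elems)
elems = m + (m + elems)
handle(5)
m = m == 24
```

m = m == 24

Transformed code:
m = 6[6]
m = elems % elems[elems]
m = 30[30]
elems = 5 * process(elems)
elems = m + (m + elems)
handle(5)
m = m == 24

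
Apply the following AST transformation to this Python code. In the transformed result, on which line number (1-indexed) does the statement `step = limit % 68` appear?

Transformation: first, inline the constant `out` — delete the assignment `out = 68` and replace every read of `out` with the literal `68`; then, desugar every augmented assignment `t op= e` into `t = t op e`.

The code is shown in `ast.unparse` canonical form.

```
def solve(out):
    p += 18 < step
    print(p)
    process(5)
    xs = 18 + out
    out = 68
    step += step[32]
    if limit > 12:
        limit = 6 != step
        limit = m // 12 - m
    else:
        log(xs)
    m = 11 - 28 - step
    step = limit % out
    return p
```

13

Transformed code:
def solve(out):
    p = p + (18 < step)
    print(p)
    process(5)
    xs = 18 + 68
    step = step + step[32]
    if limit > 12:
        limit = 6 != step
        limit = m // 12 - m
    else:
        log(xs)
    m = 11 - 28 - step
    step = limit % 68
    return p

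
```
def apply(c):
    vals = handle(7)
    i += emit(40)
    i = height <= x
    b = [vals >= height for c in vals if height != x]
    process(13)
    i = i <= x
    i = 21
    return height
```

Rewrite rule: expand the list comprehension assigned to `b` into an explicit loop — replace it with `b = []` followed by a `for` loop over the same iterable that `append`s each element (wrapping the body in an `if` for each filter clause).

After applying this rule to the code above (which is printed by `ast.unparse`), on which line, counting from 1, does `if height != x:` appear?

Transformed code:
def apply(c):
    vals = handle(7)
    i += emit(40)
    i = height <= x
    b = []
    for c in vals:
        if height != x:
            b.append(vals >= height)
    process(13)
    i = i <= x
    i = 21
    return height

7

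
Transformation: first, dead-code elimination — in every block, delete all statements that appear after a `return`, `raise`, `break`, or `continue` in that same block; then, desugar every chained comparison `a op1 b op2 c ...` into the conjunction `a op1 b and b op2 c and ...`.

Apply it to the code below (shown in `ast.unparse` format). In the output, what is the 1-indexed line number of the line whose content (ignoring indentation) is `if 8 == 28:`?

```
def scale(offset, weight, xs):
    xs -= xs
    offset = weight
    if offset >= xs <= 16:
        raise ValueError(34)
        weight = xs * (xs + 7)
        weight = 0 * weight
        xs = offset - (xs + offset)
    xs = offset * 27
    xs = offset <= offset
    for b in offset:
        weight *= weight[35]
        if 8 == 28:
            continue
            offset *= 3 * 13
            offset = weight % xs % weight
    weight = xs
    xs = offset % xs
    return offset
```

10

Transformed code:
def scale(offset, weight, xs):
    xs -= xs
    offset = weight
    if offset >= xs and xs <= 16:
        raise ValueError(34)
    xs = offset * 27
    xs = offset <= offset
    for b in offset:
        weight *= weight[35]
        if 8 == 28:
            continue
    weight = xs
    xs = offset % xs
    return offset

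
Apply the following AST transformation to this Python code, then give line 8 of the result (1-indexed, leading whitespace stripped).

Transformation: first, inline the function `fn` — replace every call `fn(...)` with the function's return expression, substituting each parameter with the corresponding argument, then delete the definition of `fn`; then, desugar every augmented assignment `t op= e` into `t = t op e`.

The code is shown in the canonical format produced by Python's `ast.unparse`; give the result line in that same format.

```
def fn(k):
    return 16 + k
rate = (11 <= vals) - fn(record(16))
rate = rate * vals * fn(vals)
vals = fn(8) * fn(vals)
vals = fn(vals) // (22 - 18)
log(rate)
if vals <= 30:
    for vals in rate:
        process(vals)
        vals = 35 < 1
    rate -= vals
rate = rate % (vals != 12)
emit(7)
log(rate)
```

process(vals)

Transformed code:
rate = (11 <= vals) - (16 + record(16))
rate = rate * vals * (16 + vals)
vals = (16 + 8) * (16 + vals)
vals = (16 + vals) // (22 - 18)
log(rate)
if vals <= 30:
    for vals in rate:
        process(vals)
        vals = 35 < 1
    rate = rate - vals
rate = rate % (vals != 12)
emit(7)
log(rate)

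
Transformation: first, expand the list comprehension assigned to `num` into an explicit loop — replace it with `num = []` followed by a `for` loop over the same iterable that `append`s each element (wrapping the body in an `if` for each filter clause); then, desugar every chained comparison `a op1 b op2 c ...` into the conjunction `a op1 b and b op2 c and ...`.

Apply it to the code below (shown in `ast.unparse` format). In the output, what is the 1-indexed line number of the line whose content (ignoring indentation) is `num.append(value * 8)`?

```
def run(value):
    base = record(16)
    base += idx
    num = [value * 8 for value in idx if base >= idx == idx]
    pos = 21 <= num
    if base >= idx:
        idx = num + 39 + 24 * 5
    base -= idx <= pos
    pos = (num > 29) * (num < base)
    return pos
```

7

Transformed code:
def run(value):
    base = record(16)
    base += idx
    num = []
    for value in idx:
        if base >= idx and idx == idx:
            num.append(value * 8)
    pos = 21 <= num
    if base >= idx:
        idx = num + 39 + 24 * 5
    base -= idx <= pos
    pos = (num > 29) * (num < base)
    return pos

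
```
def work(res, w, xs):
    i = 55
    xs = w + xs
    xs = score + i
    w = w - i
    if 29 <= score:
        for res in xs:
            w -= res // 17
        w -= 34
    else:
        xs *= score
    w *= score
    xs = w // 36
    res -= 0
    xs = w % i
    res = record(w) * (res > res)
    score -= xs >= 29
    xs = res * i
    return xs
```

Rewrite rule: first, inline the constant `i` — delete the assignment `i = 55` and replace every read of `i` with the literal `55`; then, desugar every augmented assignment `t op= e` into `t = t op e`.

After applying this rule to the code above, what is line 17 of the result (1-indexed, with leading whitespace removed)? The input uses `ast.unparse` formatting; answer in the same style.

xs = res * 55

Transformed code:
def work(res, w, xs):
    xs = w + xs
    xs = score + 55
    w = w - 55
    if 29 <= score:
        for res in xs:
            w = w - res // 17
        w = w - 34
    else:
        xs = xs * score
    w = w * score
    xs = w // 36
    res = res - 0
    xs = w % 55
    res = record(w) * (res > res)
    score = score - (xs >= 29)
    xs = res * 55
    return xs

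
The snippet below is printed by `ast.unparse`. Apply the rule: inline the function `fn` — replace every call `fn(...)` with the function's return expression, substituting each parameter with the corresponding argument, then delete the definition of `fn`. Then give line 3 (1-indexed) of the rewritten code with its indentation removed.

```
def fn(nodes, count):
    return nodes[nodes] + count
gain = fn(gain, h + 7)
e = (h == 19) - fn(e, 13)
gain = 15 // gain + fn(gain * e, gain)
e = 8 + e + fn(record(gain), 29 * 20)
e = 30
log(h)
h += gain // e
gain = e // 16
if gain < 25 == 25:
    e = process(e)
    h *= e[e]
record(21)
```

Transformed code:
gain = gain[gain] + (h + 7)
e = (h == 19) - (e[e] + 13)
gain = 15 // gain + ((gain * e)[gain * e] + gain)
e = 8 + e + (record(gain)[record(gain)] + 29 * 20)
e = 30
log(h)
h += gain // e
gain = e // 16
if gain < 25 == 25:
    e = process(e)
    h *= e[e]
record(21)

gain = 15 // gain + ((gain * e)[gain * e] + gain)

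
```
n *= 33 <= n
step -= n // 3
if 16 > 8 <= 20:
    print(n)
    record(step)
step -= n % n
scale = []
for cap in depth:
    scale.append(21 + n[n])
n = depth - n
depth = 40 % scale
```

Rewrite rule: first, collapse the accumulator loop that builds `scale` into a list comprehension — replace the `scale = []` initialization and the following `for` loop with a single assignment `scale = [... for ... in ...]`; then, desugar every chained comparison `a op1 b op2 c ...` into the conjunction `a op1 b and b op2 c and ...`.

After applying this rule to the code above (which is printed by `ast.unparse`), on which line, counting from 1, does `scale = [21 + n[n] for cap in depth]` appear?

7

Transformed code:
n *= 33 <= n
step -= n // 3
if 16 > 8 and 8 <= 20:
    print(n)
    record(step)
step -= n % n
scale = [21 + n[n] for cap in depth]
n = depth - n
depth = 40 % scale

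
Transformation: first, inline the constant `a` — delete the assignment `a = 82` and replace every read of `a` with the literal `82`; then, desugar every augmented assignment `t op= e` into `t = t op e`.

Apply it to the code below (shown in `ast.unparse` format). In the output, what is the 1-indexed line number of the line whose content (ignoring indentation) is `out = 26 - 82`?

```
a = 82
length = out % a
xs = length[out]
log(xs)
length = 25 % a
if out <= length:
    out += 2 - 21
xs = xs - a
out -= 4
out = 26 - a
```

9

Transformed code:
length = out % 82
xs = length[out]
log(xs)
length = 25 % 82
if out <= length:
    out = out + (2 - 21)
xs = xs - 82
out = out - 4
out = 26 - 82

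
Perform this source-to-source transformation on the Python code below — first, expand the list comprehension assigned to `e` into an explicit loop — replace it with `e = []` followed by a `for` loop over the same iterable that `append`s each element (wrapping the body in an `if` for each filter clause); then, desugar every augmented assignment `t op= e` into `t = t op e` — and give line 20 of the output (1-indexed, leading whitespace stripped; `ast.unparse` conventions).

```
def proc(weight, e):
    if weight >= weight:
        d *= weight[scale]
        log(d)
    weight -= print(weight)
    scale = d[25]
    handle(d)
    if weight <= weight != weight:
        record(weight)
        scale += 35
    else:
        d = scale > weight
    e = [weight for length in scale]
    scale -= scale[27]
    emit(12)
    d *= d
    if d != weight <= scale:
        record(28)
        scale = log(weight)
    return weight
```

Transformed code:
def proc(weight, e):
    if weight >= weight:
        d = d * weight[scale]
        log(d)
    weight = weight - print(weight)
    scale = d[25]
    handle(d)
    if weight <= weight != weight:
        record(weight)
        scale = scale + 35
    else:
        d = scale > weight
    e = []
    for length in scale:
        e.append(weight)
    scale = scale - scale[27]
    emit(12)
    d = d * d
    if d != weight <= scale:
        record(28)
        scale = log(weight)
    return weight

record(28)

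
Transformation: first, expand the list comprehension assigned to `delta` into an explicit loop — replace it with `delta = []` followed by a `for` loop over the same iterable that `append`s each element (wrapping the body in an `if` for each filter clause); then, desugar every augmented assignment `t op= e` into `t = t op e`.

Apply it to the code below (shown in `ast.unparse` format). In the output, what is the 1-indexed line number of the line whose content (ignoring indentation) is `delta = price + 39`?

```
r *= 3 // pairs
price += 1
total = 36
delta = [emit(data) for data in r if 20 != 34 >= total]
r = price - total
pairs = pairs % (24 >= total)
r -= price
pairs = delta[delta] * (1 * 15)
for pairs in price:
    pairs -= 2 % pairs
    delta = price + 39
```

Transformed code:
r = r * (3 // pairs)
price = price + 1
total = 36
delta = []
for data in r:
    if 20 != 34 >= total:
        delta.append(emit(data))
r = price - total
pairs = pairs % (24 >= total)
r = r - price
pairs = delta[delta] * (1 * 15)
for pairs in price:
    pairs = pairs - 2 % pairs
    delta = price + 39

14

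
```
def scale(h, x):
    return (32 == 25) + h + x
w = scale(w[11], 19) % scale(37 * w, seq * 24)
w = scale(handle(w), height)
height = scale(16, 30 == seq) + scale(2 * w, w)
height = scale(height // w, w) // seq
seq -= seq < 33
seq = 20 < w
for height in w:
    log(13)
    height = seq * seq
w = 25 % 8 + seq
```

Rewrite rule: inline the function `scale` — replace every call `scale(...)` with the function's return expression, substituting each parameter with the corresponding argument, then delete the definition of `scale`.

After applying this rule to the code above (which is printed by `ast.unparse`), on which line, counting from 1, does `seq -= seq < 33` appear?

5

Transformed code:
w = ((32 == 25) + w[11] + 19) % ((32 == 25) + 37 * w + seq * 24)
w = (32 == 25) + handle(w) + height
height = (32 == 25) + 16 + (30 == seq) + ((32 == 25) + 2 * w + w)
height = ((32 == 25) + height // w + w) // seq
seq -= seq < 33
seq = 20 < w
for height in w:
    log(13)
    height = seq * seq
w = 25 % 8 + seq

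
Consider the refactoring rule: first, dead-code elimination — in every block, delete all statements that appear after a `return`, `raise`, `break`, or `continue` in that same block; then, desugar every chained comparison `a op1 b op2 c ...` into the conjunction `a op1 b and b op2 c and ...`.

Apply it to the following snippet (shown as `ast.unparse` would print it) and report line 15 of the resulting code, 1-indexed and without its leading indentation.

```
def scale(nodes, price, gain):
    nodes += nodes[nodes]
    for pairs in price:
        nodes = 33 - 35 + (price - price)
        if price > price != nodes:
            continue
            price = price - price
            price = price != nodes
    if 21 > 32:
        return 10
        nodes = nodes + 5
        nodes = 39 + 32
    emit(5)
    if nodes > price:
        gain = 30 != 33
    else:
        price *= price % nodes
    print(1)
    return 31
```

Transformed code:
def scale(nodes, price, gain):
    nodes += nodes[nodes]
    for pairs in price:
        nodes = 33 - 35 + (price - price)
        if price > price and price != nodes:
            continue
    if 21 > 32:
        return 10
    emit(5)
    if nodes > price:
        gain = 30 != 33
    else:
        price *= price % nodes
    print(1)
    return 31

return 31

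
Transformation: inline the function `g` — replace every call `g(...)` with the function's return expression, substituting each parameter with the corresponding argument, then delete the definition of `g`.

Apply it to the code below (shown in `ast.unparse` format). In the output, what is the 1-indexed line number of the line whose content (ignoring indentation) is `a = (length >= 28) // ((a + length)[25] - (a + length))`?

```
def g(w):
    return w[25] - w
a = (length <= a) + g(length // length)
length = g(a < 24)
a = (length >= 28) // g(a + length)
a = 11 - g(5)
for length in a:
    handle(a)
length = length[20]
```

Transformed code:
a = (length <= a) + ((length // length)[25] - length // length)
length = (a < 24)[25] - (a < 24)
a = (length >= 28) // ((a + length)[25] - (a + length))
a = 11 - (5[25] - 5)
for length in a:
    handle(a)
length = length[20]

3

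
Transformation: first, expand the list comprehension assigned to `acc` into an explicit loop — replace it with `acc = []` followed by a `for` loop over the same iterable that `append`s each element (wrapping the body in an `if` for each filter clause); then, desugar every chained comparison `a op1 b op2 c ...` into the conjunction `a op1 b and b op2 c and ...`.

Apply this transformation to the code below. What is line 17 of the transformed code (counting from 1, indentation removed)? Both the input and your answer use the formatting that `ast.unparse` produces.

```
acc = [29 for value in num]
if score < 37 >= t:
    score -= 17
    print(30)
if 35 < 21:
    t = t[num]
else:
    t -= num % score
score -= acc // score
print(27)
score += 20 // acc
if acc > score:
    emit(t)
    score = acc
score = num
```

Transformed code:
acc = []
for value in num:
    acc.append(29)
if score < 37 and 37 >= t:
    score -= 17
    print(30)
if 35 < 21:
    t = t[num]
else:
    t -= num % score
score -= acc // score
print(27)
score += 20 // acc
if acc > score:
    emit(t)
    score = acc
score = num

score = num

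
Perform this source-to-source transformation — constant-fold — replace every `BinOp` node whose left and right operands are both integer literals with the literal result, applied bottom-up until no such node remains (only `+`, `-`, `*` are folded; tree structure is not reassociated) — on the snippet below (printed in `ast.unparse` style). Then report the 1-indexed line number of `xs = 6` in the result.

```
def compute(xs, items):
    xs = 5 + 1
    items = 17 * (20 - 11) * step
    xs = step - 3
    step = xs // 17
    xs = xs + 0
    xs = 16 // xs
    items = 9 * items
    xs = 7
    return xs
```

Transformed code:
def compute(xs, items):
    xs = 6
    items = 153 * step
    xs = step - 3
    step = xs // 17
    xs = xs + 0
    xs = 16 // xs
    items = 9 * items
    xs = 7
    return xs

2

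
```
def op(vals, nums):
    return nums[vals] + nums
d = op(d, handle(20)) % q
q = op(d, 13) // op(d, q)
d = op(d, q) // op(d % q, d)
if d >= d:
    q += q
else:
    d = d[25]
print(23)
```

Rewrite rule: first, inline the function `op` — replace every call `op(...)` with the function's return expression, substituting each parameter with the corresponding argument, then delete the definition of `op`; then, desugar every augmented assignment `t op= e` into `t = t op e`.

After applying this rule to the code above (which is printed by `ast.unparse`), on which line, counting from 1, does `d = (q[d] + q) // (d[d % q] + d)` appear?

3

Transformed code:
d = (handle(20)[d] + handle(20)) % q
q = (13[d] + 13) // (q[d] + q)
d = (q[d] + q) // (d[d % q] + d)
if d >= d:
    q = q + q
else:
    d = d[25]
print(23)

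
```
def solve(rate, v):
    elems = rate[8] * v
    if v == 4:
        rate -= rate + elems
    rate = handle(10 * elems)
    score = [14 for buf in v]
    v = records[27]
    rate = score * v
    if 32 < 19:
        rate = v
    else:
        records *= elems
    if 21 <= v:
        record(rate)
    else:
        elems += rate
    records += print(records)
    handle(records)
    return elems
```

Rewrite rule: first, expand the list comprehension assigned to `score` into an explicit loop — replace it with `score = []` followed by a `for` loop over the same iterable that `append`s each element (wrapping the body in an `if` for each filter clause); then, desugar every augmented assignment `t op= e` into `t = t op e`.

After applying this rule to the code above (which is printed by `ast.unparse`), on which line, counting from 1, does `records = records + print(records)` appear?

19

Transformed code:
def solve(rate, v):
    elems = rate[8] * v
    if v == 4:
        rate = rate - (rate + elems)
    rate = handle(10 * elems)
    score = []
    for buf in v:
        score.append(14)
    v = records[27]
    rate = score * v
    if 32 < 19:
        rate = v
    else:
        records = records * elems
    if 21 <= v:
        record(rate)
    else:
        elems = elems + rate
    records = records + print(records)
    handle(records)
    return elems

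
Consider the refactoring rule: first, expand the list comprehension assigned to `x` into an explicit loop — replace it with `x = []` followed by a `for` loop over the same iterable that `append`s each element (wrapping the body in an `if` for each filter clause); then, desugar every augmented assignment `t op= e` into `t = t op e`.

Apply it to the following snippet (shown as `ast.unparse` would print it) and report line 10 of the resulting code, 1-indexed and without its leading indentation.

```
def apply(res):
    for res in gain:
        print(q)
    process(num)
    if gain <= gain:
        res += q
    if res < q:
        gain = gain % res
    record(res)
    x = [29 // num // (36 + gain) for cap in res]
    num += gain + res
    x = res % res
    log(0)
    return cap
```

Transformed code:
def apply(res):
    for res in gain:
        print(q)
    process(num)
    if gain <= gain:
        res = res + q
    if res < q:
        gain = gain % res
    record(res)
    x = []
    for cap in res:
        x.append(29 // num // (36 + gain))
    num = num + (gain + res)
    x = res % res
    log(0)
    return cap

x = []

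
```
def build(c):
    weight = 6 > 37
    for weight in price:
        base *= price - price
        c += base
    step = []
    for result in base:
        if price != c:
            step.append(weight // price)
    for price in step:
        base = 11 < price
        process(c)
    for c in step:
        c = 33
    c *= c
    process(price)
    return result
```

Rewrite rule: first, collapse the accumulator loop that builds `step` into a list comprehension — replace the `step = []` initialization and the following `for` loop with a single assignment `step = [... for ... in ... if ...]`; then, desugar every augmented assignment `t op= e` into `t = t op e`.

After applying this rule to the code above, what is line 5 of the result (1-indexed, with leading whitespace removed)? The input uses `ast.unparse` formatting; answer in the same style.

c = c + base

Transformed code:
def build(c):
    weight = 6 > 37
    for weight in price:
        base = base * (price - price)
        c = c + base
    step = [weight // price for result in base if price != c]
    for price in step:
        base = 11 < price
        process(c)
    for c in step:
        c = 33
    c = c * c
    process(price)
    return result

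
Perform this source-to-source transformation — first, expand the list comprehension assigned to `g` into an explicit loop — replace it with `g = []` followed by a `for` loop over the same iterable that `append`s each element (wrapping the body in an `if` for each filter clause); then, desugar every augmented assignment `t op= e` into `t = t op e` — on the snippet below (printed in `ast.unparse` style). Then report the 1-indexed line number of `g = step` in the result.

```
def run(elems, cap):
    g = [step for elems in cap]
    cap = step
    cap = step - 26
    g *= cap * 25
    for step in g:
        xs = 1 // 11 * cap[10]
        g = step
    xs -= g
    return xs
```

10

Transformed code:
def run(elems, cap):
    g = []
    for elems in cap:
        g.append(step)
    cap = step
    cap = step - 26
    g = g * (cap * 25)
    for step in g:
        xs = 1 // 11 * cap[10]
        g = step
    xs = xs - g
    return xs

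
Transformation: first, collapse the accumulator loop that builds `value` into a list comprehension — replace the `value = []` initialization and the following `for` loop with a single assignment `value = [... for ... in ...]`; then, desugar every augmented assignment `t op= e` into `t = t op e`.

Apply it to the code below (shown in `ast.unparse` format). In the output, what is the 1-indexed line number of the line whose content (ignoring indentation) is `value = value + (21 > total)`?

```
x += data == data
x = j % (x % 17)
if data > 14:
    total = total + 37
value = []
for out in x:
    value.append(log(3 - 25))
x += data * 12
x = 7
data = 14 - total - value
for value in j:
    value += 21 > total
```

10

Transformed code:
x = x + (data == data)
x = j % (x % 17)
if data > 14:
    total = total + 37
value = [log(3 - 25) for out in x]
x = x + data * 12
x = 7
data = 14 - total - value
for value in j:
    value = value + (21 > total)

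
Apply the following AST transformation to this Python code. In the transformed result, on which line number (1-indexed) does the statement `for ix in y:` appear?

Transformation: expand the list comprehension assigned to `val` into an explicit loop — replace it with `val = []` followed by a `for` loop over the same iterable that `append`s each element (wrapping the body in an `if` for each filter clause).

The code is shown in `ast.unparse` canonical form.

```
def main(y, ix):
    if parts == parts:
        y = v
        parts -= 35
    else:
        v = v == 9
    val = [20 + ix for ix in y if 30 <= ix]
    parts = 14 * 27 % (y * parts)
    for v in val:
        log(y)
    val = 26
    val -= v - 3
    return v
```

Transformed code:
def main(y, ix):
    if parts == parts:
        y = v
        parts -= 35
    else:
        v = v == 9
    val = []
    for ix in y:
        if 30 <= ix:
            val.append(20 + ix)
    parts = 14 * 27 % (y * parts)
    for v in val:
        log(y)
    val = 26
    val -= v - 3
    return v

8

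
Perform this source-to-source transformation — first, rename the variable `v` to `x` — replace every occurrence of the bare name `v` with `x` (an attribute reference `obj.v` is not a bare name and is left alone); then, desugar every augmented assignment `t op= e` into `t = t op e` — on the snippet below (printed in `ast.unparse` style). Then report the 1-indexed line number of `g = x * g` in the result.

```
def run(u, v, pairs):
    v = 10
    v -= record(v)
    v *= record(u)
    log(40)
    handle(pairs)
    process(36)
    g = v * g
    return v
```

Transformed code:
def run(u, x, pairs):
    x = 10
    x = x - record(x)
    x = x * record(u)
    log(40)
    handle(pairs)
    process(36)
    g = x * g
    return x

8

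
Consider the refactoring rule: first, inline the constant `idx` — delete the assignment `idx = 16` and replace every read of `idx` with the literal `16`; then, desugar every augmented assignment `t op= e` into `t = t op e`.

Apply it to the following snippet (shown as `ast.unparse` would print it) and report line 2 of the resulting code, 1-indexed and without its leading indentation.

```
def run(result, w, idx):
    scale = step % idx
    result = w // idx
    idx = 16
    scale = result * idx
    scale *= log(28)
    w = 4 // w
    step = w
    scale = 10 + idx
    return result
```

scale = step % 16

Transformed code:
def run(result, w, idx):
    scale = step % 16
    result = w // 16
    scale = result * 16
    scale = scale * log(28)
    w = 4 // w
    step = w
    scale = 10 + 16
    return result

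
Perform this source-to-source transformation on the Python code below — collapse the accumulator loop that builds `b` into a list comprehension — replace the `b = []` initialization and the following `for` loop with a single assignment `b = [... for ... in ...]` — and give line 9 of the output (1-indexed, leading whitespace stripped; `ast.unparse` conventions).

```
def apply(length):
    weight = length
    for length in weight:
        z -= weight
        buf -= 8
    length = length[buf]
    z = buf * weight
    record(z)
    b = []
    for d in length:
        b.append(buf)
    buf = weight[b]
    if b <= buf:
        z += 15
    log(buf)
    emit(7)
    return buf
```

b = [buf for d in length]

Transformed code:
def apply(length):
    weight = length
    for length in weight:
        z -= weight
        buf -= 8
    length = length[buf]
    z = buf * weight
    record(z)
    b = [buf for d in length]
    buf = weight[b]
    if b <= buf:
        z += 15
    log(buf)
    emit(7)
    return buf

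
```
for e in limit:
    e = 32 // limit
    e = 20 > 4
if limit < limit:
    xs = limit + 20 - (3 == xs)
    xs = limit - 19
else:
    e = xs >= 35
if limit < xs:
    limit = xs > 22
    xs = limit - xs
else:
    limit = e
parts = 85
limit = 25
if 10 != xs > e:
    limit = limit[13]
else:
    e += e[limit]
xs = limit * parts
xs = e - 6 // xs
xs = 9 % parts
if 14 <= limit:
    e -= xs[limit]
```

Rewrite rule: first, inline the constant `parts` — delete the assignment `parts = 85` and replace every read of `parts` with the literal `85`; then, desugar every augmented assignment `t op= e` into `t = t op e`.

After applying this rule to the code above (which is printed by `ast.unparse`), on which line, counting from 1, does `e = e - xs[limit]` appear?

Transformed code:
for e in limit:
    e = 32 // limit
    e = 20 > 4
if limit < limit:
    xs = limit + 20 - (3 == xs)
    xs = limit - 19
else:
    e = xs >= 35
if limit < xs:
    limit = xs > 22
    xs = limit - xs
else:
    limit = e
limit = 25
if 10 != xs > e:
    limit = limit[13]
else:
    e = e + e[limit]
xs = limit * 85
xs = e - 6 // xs
xs = 9 % 85
if 14 <= limit:
    e = e - xs[limit]

23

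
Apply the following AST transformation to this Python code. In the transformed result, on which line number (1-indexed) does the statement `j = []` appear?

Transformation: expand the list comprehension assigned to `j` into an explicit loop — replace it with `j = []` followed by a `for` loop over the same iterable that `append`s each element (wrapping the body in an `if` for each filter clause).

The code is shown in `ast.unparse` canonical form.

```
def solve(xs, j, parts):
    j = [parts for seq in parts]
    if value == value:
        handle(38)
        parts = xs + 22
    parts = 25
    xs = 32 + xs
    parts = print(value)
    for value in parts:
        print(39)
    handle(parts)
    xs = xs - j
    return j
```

Transformed code:
def solve(xs, j, parts):
    j = []
    for seq in parts:
        j.append(parts)
    if value == value:
        handle(38)
        parts = xs + 22
    parts = 25
    xs = 32 + xs
    parts = print(value)
    for value in parts:
        print(39)
    handle(parts)
    xs = xs - j
    return j

2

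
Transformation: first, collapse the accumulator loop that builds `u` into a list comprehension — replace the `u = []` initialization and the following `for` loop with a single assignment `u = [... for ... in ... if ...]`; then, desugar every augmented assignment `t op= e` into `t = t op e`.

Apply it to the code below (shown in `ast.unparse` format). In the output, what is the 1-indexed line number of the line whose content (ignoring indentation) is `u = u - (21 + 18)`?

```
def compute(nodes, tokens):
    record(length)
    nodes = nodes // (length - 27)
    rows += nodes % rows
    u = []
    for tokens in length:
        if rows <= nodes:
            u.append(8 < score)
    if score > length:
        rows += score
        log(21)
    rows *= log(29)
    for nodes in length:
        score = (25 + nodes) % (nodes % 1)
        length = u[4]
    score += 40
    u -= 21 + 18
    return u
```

14

Transformed code:
def compute(nodes, tokens):
    record(length)
    nodes = nodes // (length - 27)
    rows = rows + nodes % rows
    u = [8 < score for tokens in length if rows <= nodes]
    if score > length:
        rows = rows + score
        log(21)
    rows = rows * log(29)
    for nodes in length:
        score = (25 + nodes) % (nodes % 1)
        length = u[4]
    score = score + 40
    u = u - (21 + 18)
    return u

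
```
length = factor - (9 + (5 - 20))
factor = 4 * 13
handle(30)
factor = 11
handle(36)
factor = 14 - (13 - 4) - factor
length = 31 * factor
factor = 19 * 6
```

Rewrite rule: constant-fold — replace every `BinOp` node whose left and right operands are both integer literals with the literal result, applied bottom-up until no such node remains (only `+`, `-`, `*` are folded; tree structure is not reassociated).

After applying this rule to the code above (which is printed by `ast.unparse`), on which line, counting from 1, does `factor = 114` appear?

8

Transformed code:
length = factor - -6
factor = 52
handle(30)
factor = 11
handle(36)
factor = 5 - factor
length = 31 * factor
factor = 114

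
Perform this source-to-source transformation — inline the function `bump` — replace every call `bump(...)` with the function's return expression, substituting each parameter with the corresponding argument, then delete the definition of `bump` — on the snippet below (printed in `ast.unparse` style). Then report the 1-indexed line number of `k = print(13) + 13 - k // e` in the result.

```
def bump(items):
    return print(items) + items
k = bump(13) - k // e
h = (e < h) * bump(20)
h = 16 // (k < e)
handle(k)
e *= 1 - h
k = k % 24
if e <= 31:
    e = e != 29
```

Transformed code:
k = print(13) + 13 - k // e
h = (e < h) * (print(20) + 20)
h = 16 // (k < e)
handle(k)
e *= 1 - h
k = k % 24
if e <= 31:
    e = e != 29

1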